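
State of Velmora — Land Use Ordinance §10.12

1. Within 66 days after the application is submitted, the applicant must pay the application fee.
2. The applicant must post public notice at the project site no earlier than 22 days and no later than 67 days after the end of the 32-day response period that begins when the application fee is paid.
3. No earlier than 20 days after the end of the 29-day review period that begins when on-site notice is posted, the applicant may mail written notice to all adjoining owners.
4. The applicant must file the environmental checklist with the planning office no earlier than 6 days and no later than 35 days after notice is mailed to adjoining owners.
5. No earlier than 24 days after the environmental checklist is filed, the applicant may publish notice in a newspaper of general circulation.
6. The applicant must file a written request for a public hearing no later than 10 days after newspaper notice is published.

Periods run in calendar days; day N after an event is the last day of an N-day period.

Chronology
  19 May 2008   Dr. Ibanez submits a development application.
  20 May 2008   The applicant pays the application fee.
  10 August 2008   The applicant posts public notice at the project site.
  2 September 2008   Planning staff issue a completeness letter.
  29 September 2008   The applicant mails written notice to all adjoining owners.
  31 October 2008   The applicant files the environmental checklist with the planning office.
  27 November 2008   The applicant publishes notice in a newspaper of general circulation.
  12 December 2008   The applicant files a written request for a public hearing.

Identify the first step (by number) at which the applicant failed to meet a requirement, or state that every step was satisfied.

Step 6

(1) due by 19 May 2008 + 66 days = 24 July 2008; completed 20 May 2008, before the deadline.
(2) the permitted window runs from 21 June 2008 + 22 = 13 July 2008 to 21 June 2008 + 67 = 27 August 2008; 10 August 2008 falls inside that range.
(3) permitted from 8 September 2008 + 20 days = 28 September 2008 onward; done 29 September 2008, after the minimum wait.
(4) the permitted window runs from 29 September 2008 + 6 = 5 October 2008 to 29 September 2008 + 35 = 3 November 2008; done 31 October 2008 — within the window.
(5) permitted from 31 October 2008 + 24 days = 24 November 2008 onward; done 27 November 2008 — permitted.
(6) due by 27 November 2008 + 10 days = 7 December 2008; done 12 December 2008 — 5 days late.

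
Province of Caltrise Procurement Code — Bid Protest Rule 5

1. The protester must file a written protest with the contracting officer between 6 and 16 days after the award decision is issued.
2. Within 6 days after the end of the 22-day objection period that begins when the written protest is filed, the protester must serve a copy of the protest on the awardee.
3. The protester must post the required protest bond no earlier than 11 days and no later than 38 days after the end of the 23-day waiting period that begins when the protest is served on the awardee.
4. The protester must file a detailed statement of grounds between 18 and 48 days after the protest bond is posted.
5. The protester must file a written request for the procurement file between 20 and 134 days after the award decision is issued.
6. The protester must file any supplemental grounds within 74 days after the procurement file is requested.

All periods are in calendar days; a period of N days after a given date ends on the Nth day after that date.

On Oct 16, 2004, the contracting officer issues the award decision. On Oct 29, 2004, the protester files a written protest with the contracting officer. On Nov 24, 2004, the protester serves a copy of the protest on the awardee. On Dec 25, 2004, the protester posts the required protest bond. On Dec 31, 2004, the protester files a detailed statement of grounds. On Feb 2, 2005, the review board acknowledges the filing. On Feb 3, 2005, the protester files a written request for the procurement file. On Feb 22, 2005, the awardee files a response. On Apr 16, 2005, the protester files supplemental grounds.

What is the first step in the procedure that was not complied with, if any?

Step 1: the window is 6–16 days after Oct 16, 2004 (when the award decision is issued), so Oct 22, 2004 through Nov 1, 2004; done Oct 29, 2004, which is between those dates.
Step 2: 6 days after Nov 20, 2004 (end of the 22-day objection period, which began when the written protest is filed on Oct 29, 2004) is Nov 26, 2004; completed Nov 24, 2004, before the deadline.
Step 3: the window is 11–38 days after Dec 17, 2004 (end of the 23-day waiting period, which began when the protest is served on the awardee on Nov 24, 2004), so Dec 28, 2004 through Jan 24, 2005; done Dec 25, 2004 — 3 days before the window opened.

Step 3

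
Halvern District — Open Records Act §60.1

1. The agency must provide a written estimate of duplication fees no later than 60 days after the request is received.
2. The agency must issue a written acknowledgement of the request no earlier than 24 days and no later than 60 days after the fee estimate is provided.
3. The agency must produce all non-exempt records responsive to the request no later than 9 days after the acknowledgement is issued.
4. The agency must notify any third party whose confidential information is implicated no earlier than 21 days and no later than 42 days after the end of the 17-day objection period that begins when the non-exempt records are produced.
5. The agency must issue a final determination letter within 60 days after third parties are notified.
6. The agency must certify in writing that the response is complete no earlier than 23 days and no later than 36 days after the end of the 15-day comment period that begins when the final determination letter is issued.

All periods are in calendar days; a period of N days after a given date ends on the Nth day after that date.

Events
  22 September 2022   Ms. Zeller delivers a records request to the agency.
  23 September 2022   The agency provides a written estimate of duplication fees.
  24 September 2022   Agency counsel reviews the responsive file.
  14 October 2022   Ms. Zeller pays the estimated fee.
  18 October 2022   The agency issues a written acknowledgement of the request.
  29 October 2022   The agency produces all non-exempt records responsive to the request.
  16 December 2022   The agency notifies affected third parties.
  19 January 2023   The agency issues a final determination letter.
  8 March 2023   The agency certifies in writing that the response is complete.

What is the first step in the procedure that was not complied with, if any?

Step 3

Step 1 — counting 60 days from 22 September 2022 (when the request is received) gives a deadline of 21 November 2022; completed 23 September 2022, before the deadline.
Step 2 — 24 and 60 days from 23 September 2022 (when the fee estimate is provided) are 17 October 2022 and 22 November 2022 respectively; done 18 October 2022, which is between those dates.
Step 3 — counting 9 days from 18 October 2022 (when the acknowledgement is issued) gives a deadline of 27 October 2022; 29 October 2022 misses that deadline by 2 days.
The procedure was therefore not followed at step 3.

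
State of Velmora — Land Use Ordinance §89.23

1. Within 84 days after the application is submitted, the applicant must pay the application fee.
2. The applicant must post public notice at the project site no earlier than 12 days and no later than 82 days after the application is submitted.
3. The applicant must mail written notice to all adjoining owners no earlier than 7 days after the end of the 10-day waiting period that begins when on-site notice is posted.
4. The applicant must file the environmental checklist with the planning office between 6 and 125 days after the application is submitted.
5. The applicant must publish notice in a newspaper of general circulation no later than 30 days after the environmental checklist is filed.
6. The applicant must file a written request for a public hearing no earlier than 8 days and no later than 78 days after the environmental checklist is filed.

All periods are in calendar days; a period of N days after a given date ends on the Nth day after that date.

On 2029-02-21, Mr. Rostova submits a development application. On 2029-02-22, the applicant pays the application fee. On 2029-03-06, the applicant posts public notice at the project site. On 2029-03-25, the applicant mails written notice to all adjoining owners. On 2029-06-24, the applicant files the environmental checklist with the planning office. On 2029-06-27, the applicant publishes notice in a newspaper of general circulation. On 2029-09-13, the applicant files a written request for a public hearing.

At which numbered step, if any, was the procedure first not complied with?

(1) due by 2029-02-21 + 84 days = 2029-05-16; 2029-02-22 is within that limit.
(2) the permitted window runs from 2029-02-21 + 12 = 2029-03-05 to 2029-02-21 + 82 = 2029-05-14; 2029-03-06 falls inside that range.
(3) permitted from 2029-03-16 + 7 days = 2029-03-23 onward; 2029-03-25 is on or after that date.
(4) the permitted window runs from 2029-02-21 + 6 = 2029-02-27 to 2029-02-21 + 125 = 2029-06-26; done 2029-06-24 — within the window.
(5) due by 2029-06-24 + 30 days = 2029-07-24; done 2029-06-27 — timely.
(6) the permitted window runs from 2029-06-24 + 8 = 2029-07-02 to 2029-06-24 + 78 = 2029-09-10; 2029-09-13 is 3 days past the end of the window.

Step 6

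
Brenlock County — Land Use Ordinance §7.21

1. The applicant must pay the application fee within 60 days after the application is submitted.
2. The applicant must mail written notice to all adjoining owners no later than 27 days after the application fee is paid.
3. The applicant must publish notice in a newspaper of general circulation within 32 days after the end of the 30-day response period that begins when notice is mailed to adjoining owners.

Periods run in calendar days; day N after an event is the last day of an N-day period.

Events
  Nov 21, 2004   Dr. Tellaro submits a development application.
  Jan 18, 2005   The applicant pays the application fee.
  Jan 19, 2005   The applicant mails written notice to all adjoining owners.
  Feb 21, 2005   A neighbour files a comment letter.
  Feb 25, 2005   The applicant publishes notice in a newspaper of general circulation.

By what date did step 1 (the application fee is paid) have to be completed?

Jan 20, 2005

Step 1 runs from Nov 21, 2004, when the application is submitted. 60 days after Nov 21, 2004 is Jan 20, 2005.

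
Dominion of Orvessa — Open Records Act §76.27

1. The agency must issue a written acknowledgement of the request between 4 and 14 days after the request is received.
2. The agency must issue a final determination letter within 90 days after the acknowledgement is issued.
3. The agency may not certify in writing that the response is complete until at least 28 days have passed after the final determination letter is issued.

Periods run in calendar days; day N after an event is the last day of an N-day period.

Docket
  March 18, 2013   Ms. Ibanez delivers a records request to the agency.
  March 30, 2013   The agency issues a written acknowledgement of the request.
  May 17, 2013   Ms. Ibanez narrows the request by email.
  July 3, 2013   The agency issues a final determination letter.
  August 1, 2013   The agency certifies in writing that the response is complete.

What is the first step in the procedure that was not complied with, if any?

(1) the permitted window runs from March 18, 2013 + 4 = March 22, 2013 to March 18, 2013 + 14 = April 1, 2013; done March 30, 2013 — within the window.
(2) due by March 30, 2013 + 90 days = June 28, 2013; not done until July 3, 2013, 5 days after the deadline.

Step 2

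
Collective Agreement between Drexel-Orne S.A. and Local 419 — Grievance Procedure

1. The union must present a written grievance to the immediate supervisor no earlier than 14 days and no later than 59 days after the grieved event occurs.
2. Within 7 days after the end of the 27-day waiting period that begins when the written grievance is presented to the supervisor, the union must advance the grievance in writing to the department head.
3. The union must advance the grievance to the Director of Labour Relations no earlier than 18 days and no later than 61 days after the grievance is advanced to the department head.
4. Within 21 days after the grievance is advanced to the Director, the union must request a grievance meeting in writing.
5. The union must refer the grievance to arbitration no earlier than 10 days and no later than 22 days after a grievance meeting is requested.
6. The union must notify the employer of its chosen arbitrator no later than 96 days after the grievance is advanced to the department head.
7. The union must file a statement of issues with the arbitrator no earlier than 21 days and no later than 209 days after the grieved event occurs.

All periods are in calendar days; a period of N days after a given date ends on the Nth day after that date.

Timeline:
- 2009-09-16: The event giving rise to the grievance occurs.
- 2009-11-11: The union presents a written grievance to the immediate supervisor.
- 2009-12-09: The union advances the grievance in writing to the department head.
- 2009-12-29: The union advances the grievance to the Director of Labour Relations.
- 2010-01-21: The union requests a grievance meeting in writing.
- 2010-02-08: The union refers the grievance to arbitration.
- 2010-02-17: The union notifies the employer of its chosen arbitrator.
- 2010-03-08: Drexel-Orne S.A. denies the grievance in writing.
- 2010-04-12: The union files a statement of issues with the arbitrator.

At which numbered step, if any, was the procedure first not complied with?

Step 4

Step 1 — 14 and 59 days from 2009-09-16 (when the grieved event occurs) are 2009-09-30 and 2009-11-14 respectively; 2009-11-11 falls inside that range.
Step 2 — counting 7 days from 2009-12-08 (end of the 27-day waiting period, which began when the written grievance is presented to the supervisor on 2009-11-11) gives a deadline of 2009-12-15; completed 2009-12-09, before the deadline.
Step 3 — 18 and 61 days from 2009-12-09 (when the grievance is advanced to the department head) are 2009-12-27 and 2010-02-08 respectively; done 2009-12-29 — within the window.
Step 4 — counting 21 days from 2009-12-29 (when the grievance is advanced to the Director) gives a deadline of 2010-01-19; done 2010-01-21 — 2 days late.
The procedure was therefore not followed at step 4.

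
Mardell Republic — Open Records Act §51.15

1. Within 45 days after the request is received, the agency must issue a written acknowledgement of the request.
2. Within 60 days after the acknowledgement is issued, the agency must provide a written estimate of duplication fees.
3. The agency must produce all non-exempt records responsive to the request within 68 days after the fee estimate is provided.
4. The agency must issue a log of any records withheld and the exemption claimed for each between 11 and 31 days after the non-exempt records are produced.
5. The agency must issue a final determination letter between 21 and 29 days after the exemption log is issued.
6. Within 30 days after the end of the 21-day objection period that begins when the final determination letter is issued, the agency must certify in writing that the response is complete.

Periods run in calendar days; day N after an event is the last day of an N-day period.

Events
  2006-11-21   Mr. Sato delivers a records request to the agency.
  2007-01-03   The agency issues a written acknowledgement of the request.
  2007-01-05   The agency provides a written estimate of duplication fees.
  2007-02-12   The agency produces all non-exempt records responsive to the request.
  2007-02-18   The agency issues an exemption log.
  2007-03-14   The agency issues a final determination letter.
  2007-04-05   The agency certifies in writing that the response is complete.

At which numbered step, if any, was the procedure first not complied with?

Step 4

Step 1: 45 days after 2006-11-21 (when the request is received) is 2007-01-05; completed 2007-01-03, before the deadline.
Step 2: 60 days after 2007-01-03 (when the acknowledgement is issued) is 2007-03-04; done 2007-01-05 — timely.
Step 3: 68 days after 2007-01-05 (when the fee estimate is provided) is 2007-03-14; done 2007-02-12 — timely.
Step 4: the window is 11–31 days after 2007-02-12 (when the non-exempt records are produced), so 2007-02-23 through 2007-03-15; 2007-02-18 is 5 days too early.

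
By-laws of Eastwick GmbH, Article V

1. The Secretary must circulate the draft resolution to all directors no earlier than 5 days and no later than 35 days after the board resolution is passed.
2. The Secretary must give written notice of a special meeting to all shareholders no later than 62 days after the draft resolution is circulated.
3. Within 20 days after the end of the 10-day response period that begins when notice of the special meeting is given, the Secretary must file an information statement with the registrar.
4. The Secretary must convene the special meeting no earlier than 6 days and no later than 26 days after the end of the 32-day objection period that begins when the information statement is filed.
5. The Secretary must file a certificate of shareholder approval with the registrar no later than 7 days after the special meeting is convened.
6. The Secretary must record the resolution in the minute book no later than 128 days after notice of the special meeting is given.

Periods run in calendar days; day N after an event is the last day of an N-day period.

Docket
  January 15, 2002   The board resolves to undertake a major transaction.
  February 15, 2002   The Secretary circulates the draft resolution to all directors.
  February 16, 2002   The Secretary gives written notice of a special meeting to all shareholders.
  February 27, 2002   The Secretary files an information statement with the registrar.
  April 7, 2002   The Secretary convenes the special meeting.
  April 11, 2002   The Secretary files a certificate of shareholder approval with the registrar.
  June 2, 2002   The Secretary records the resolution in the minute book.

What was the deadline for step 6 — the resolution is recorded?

Step 6 runs from February 16, 2002, when notice of the special meeting is given. 128 days after February 16, 2002 is June 24, 2002.

June 24, 2002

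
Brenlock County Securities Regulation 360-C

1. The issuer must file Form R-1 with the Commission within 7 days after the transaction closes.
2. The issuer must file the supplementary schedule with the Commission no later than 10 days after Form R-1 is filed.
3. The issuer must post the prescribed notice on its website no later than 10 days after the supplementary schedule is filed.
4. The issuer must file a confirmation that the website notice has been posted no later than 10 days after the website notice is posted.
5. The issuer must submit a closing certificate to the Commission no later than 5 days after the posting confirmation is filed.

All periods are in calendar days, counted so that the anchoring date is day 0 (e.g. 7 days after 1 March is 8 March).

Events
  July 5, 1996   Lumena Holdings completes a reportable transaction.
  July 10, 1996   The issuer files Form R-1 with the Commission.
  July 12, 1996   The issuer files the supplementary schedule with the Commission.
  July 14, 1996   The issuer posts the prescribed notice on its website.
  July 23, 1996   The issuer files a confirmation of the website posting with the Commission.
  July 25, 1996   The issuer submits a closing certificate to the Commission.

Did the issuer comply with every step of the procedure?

Yes

(1) due by July 5, 1996 + 7 days = July 12, 1996; July 10, 1996 is within that limit.
(2) due by July 10, 1996 + 10 days = July 20, 1996; July 12, 1996 is within that limit.
(3) due by July 12, 1996 + 10 days = July 22, 1996; completed July 14, 1996, before the deadline.
(4) due by July 14, 1996 + 10 days = July 24, 1996; done July 23, 1996 — timely.
(5) due by July 23, 1996 + 5 days = July 28, 1996; July 25, 1996 is within that limit.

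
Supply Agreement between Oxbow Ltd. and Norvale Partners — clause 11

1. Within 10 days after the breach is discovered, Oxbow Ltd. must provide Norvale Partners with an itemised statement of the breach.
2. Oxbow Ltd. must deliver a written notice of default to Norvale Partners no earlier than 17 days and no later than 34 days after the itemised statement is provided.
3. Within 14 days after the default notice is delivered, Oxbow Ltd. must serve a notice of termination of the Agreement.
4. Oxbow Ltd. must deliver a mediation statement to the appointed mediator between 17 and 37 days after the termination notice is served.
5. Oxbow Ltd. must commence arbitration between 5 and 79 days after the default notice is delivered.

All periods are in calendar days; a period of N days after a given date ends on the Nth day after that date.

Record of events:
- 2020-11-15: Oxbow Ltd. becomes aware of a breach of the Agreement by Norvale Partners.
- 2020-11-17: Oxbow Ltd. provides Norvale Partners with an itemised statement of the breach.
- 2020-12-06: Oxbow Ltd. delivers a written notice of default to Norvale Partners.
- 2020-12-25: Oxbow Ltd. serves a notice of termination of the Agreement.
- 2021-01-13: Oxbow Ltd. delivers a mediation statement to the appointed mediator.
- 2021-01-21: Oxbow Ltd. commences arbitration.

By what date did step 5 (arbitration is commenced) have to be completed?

2021-02-23

Step 5 runs from 2020-12-06, when the default notice is delivered. The window is 5–79 days after 2020-12-06; it closes on 2021-02-23.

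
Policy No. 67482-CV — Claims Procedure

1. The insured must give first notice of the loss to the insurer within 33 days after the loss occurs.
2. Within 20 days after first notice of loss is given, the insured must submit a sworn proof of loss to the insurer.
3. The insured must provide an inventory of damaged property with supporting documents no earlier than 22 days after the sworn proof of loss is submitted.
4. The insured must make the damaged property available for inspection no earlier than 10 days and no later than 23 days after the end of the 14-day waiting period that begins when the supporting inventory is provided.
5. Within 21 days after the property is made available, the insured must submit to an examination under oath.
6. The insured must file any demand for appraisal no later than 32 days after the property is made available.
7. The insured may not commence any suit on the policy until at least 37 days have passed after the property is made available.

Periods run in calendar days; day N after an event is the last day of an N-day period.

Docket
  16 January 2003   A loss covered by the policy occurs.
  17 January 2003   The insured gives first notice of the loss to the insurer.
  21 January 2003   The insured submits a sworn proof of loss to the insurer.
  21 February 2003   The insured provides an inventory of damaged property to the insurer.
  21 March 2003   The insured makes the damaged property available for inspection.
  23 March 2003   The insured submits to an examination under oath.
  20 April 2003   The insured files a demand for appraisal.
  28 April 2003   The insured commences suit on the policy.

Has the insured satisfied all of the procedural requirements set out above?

(1) due by 16 January 2003 + 33 days = 18 February 2003; completed 17 January 2003, before the deadline.
(2) due by 17 January 2003 + 20 days = 6 February 2003; 21 January 2003 is within that limit.
(3) permitted from 21 January 2003 + 22 days = 12 February 2003 onward; 21 February 2003 is on or after that date.
(4) the permitted window runs from 7 March 2003 + 10 = 17 March 2003 to 7 March 2003 + 23 = 30 March 2003; done 21 March 2003 — within the window.
(5) due by 21 March 2003 + 21 days = 11 April 2003; 23 March 2003 is within that limit.
(6) due by 21 March 2003 + 32 days = 22 April 2003; done 20 April 2003 — timely.
(7) permitted from 21 March 2003 + 37 days = 27 April 2003 onward; done 28 April 2003 — permitted.

Yes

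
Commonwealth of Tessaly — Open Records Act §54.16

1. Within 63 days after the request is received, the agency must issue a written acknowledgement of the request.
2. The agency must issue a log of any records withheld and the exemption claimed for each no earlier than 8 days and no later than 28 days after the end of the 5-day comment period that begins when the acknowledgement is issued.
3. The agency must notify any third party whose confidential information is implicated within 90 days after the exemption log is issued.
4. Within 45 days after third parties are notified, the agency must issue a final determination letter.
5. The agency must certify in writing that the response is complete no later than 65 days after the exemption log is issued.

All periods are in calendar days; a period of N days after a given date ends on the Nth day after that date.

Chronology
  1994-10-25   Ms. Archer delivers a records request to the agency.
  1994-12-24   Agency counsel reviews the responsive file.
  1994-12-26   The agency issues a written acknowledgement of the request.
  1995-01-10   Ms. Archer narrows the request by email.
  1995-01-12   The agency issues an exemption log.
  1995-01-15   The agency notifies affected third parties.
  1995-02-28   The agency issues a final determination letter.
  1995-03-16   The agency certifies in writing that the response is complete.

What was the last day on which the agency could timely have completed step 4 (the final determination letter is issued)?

1995-03-01

Step 4 runs from 1995-01-15, when third parties are notified. 45 days after 1995-01-15 is 1995-03-01.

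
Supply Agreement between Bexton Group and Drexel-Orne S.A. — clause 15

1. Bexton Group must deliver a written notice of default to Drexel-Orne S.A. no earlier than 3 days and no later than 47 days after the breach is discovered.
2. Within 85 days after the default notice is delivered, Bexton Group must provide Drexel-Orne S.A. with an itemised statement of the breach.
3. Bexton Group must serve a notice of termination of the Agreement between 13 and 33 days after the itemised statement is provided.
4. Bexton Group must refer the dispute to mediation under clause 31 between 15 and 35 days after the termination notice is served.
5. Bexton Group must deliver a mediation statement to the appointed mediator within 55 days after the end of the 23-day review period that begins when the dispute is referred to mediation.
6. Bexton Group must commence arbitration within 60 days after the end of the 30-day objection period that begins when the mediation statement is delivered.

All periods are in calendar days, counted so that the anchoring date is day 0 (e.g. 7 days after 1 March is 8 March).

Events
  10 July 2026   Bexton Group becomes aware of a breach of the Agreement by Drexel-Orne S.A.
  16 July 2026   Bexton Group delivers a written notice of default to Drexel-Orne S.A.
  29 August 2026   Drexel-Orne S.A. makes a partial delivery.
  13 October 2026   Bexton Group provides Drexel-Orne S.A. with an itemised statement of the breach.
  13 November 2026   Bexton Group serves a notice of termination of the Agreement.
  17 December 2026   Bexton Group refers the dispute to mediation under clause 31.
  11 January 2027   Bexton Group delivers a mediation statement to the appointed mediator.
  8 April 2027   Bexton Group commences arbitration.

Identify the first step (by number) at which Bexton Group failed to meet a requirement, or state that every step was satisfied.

(1) the permitted window runs from 10 July 2026 + 3 = 13 July 2026 to 10 July 2026 + 47 = 26 August 2026; done 16 July 2026, which is between those dates.
(2) due by 16 July 2026 + 85 days = 9 October 2026; not done until 13 October 2026, 4 days after the deadline.
The analysis stops there.

Step 2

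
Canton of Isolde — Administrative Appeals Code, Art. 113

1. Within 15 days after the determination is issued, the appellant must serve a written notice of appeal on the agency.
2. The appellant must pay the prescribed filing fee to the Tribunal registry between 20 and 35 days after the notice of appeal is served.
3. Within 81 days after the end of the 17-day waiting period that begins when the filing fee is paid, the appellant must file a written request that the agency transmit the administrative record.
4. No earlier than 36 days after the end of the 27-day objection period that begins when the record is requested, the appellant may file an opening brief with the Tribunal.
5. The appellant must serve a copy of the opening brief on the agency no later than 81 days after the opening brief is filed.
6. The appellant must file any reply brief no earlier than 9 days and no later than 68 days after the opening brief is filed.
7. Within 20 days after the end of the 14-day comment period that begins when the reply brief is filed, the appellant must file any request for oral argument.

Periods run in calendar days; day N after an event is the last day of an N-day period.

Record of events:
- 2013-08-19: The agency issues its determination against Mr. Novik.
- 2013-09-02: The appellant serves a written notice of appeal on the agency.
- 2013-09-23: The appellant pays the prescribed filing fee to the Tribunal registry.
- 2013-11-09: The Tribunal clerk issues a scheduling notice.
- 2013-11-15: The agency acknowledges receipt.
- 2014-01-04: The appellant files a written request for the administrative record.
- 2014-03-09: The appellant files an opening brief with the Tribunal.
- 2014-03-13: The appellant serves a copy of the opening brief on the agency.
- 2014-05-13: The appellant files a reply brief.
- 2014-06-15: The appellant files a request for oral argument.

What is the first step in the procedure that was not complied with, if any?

Step 1: 15 days after 2013-08-19 (when the determination is issued) is 2013-09-03; completed 2013-09-02, before the deadline.
Step 2: the window is 20–35 days after 2013-09-02 (when the notice of appeal is served), so 2013-09-22 through 2013-10-07; 2013-09-23 falls inside that range.
Step 3: 81 days after 2013-10-10 (end of the 17-day waiting period, which began when the filing fee is paid on 2013-09-23) is 2013-12-30; 2014-01-04 misses that deadline by 5 days.
Later steps need not be reached.

Step 3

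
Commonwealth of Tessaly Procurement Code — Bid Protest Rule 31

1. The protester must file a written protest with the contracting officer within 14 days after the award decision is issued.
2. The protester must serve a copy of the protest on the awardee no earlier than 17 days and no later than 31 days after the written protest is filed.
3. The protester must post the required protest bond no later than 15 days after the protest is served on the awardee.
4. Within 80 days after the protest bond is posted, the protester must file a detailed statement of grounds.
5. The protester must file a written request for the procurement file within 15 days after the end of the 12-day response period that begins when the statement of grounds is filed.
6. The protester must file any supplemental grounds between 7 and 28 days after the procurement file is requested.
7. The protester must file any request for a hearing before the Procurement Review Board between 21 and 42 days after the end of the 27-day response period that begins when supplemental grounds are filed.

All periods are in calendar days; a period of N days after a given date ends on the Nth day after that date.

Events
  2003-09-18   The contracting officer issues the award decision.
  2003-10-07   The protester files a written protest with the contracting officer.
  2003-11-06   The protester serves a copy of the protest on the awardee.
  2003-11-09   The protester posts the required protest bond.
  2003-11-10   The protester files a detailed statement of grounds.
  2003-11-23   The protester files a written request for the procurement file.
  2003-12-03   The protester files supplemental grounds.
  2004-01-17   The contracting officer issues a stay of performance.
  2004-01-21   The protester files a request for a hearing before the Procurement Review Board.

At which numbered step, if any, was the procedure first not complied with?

(1) due by 2003-09-18 + 14 days = 2003-10-02; done 2003-10-07 — 5 days late.
The analysis stops there.

Step 1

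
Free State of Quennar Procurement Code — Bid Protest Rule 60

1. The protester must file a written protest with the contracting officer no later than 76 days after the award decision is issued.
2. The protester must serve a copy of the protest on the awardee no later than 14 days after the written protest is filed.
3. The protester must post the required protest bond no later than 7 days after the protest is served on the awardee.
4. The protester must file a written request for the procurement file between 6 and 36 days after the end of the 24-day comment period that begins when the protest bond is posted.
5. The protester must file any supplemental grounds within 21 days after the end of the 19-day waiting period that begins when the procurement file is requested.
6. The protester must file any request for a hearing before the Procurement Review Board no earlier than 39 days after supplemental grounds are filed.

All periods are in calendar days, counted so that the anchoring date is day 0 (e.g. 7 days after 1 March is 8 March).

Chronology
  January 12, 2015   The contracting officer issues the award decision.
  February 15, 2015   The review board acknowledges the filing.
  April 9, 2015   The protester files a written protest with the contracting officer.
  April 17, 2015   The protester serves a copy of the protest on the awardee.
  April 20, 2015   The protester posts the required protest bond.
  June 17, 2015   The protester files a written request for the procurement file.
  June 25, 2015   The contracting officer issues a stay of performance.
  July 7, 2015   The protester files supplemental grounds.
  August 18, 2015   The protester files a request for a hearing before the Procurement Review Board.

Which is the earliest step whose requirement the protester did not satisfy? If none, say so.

Step 1 — counting 76 days from January 12, 2015 (when the award decision is issued) gives a deadline of March 29, 2015; not done until April 9, 2015, 11 days after the deadline.
The analysis stops there.

Step 1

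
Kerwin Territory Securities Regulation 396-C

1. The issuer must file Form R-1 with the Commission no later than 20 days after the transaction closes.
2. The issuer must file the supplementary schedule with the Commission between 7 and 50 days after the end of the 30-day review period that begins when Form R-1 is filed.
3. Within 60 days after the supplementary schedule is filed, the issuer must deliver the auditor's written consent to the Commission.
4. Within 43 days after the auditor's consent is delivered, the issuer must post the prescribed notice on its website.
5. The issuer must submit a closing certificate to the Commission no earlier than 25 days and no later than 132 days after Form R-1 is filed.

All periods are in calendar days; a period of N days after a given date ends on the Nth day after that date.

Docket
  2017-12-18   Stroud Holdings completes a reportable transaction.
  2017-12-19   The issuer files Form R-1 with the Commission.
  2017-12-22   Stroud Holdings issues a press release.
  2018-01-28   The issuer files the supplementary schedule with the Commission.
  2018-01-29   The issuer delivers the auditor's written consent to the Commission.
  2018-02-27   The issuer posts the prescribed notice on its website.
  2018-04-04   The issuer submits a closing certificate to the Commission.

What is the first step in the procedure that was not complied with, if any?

(1) due by 2017-12-18 + 20 days = 2018-01-07; 2017-12-19 is within that limit.
(2) the permitted window runs from 2018-01-18 + 7 = 2018-01-25 to 2018-01-18 + 50 = 2018-03-09; done 2018-01-28 — within the window.
(3) due by 2018-01-28 + 60 days = 2018-03-29; 2018-01-29 is within that limit.
(4) due by 2018-01-29 + 43 days = 2018-03-13; completed 2018-02-27, before the deadline.
(5) the permitted window runs from 2017-12-19 + 25 = 2018-01-13 to 2017-12-19 + 132 = 2018-04-30; 2018-04-04 falls inside that range.

None — every step was satisfied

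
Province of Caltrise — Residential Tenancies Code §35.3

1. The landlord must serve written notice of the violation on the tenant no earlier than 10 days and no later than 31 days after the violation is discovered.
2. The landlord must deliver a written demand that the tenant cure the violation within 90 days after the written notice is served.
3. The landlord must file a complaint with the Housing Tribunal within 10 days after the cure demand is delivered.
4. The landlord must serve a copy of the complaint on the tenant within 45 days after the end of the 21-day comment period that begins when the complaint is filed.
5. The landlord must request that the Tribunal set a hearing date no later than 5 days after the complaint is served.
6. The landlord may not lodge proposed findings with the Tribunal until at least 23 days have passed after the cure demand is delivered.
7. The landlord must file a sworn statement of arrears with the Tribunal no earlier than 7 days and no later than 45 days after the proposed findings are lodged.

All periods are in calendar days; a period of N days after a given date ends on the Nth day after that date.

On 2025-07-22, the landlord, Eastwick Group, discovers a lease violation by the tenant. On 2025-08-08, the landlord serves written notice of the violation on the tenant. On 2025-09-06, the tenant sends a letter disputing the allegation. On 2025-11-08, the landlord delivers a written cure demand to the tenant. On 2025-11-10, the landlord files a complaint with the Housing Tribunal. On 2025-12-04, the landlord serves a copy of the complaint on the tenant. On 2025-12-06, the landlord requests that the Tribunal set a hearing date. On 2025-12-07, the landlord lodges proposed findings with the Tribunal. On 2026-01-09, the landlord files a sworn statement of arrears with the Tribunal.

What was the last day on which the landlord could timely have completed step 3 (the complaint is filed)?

2025-11-18

Step 3 runs from 2025-11-08, when the cure demand is delivered. 10 days after 2025-11-08 is 2025-11-18.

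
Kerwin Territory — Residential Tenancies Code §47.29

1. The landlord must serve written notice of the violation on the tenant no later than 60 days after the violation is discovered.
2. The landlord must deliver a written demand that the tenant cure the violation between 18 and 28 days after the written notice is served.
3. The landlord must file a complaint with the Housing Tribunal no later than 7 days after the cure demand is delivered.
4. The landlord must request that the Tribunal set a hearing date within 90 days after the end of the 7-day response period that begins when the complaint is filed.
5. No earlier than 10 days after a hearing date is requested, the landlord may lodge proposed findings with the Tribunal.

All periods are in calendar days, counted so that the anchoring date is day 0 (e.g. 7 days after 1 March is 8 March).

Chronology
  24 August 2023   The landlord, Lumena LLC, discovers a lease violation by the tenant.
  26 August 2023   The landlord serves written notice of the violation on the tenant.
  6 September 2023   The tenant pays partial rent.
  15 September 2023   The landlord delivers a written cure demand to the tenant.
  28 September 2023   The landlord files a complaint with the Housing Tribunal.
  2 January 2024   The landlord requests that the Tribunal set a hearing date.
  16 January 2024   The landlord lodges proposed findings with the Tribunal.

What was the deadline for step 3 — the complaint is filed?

22 September 2023

Step 3 runs from 15 September 2023, when the cure demand is delivered. 7 days after 15 September 2023 is 22 September 2023.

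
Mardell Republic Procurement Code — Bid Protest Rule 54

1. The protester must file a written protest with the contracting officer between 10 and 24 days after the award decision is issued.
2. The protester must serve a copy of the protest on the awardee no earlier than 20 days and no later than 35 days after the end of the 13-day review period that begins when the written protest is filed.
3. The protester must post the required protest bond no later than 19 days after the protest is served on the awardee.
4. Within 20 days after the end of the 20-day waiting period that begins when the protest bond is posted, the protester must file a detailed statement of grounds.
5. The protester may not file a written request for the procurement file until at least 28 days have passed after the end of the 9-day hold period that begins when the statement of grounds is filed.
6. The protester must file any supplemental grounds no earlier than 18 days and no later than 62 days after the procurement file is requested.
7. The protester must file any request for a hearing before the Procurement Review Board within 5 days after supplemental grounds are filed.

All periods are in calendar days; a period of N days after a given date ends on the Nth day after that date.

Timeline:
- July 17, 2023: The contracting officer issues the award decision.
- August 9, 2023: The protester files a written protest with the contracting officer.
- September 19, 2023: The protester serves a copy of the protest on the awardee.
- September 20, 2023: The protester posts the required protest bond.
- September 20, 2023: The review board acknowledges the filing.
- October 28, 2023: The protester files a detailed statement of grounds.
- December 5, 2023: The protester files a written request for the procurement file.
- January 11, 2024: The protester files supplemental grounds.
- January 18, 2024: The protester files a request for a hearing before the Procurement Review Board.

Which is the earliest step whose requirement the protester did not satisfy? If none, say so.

Step 1: the window is 10–24 days after July 17, 2023 (when the award decision is issued), so July 27, 2023 through August 10, 2023; done August 9, 2023, which is between those dates.
Step 2: the window is 20–35 days after August 22, 2023 (end of the 13-day review period, which began when the written protest is filed on August 9, 2023), so September 11, 2023 through September 26, 2023; September 19, 2023 falls inside that range.
Step 3: 19 days after September 19, 2023 (when the protest is served on the awardee) is October 8, 2023; completed September 20, 2023, before the deadline.
Step 4: 20 days after October 10, 2023 (end of the 20-day waiting period, which began when the protest bond is posted on September 20, 2023) is October 30, 2023; done October 28, 2023 — timely.
Step 5: the earliest permitted date is 28 days after November 6, 2023 (end of the 9-day hold period, which began when the statement of grounds is filed on October 28, 2023), i.e. December 4, 2023; December 5, 2023 is on or after that date.
Step 6: the window is 18–62 days after December 5, 2023 (when the procurement file is requested), so December 23, 2023 through February 5, 2024; done January 11, 2024, which is between those dates.
Step 7: 5 days after January 11, 2024 (when supplemental grounds are filed) is January 16, 2024; not done until January 18, 2024, 2 days after the deadline.

Step 7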